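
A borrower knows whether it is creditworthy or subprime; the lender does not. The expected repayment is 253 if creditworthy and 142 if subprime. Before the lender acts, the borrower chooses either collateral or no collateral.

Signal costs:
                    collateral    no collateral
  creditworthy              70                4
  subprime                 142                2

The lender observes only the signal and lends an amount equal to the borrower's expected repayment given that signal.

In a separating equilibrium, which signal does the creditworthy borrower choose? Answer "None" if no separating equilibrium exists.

Try creditworthy → collateral, subprime → no collateral:
  If types separate, collateral earns payment 253 and no collateral earns 142.
  Creditworthy: collateral gives 253 − 70 = 183; no collateral gives 142 − 4 = 138. No deviation. ✓
  Subprime: no collateral gives 142 − 2 = 140; collateral gives 253 − 142 = 111. No deviation. ✓
Both hold — the creditworthy type sends collateral.

collateral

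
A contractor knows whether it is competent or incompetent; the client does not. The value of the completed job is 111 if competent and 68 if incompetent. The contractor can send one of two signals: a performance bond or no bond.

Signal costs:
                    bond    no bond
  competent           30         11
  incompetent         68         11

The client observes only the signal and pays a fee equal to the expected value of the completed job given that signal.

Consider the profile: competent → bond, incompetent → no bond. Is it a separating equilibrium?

Yes

Under separation the client infers type exactly: bond → competent (pays 111), no bond → incompetent (pays 68).
Competent: bond gives 111 − 30 = 81; no bond gives 68 − 11 = 57. No deviation. ✓
Incompetent: no bond gives 68 − 11 = 57; bond gives 111 − 68 = 43. No deviation. ✓
Neither type gains from mimicking the other.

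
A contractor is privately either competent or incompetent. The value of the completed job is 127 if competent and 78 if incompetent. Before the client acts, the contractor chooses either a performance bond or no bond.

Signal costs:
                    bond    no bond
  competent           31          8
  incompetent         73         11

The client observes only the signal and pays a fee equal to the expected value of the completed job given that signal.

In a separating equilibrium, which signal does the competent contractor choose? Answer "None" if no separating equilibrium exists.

bond

Try competent → bond, incompetent → no bond:
  If types separate, bond earns payment 127 and no bond earns 78.
  Competent: bond gives 127 − 31 = 96; no bond gives 78 − 8 = 70. No deviation. ✓
  Incompetent: no bond gives 78 − 11 = 67; bond gives 127 − 73 = 54. No deviation. ✓
Both hold — the competent type sends bond.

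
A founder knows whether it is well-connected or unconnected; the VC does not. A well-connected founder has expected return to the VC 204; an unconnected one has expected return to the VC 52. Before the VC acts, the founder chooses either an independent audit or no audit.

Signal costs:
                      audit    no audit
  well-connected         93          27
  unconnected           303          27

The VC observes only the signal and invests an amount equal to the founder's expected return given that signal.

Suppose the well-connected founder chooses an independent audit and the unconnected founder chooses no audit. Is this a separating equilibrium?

Yes

If types separate, audit earns payment 204 and no audit earns 52.
Well-connected: audit gives 204 − 93 = 111; no audit gives 52 − 27 = 25. No deviation. ✓
Unconnected: no audit gives 52 − 27 = 25; audit gives 204 − 303 = -99. No deviation. ✓
Both incentive constraints hold.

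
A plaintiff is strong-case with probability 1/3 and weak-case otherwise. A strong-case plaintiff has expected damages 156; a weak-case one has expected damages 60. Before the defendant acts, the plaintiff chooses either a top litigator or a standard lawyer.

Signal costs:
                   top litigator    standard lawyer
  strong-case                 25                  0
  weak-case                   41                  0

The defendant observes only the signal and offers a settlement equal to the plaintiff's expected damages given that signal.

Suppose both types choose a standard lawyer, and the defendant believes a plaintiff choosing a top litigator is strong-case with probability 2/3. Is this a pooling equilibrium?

At the pooled signal (standard lawyer) the defendant holds the prior 1/3 and pays 1/3·156 + 2/3·60 = 92. Off-path (top litigator) belief 2/3 gives 2/3·156 + 1/3·60 = 124.
Strong-case: standard lawyer gives 92 − 0 = 92; top litigator gives 124 − 25 = 99. Deviates. ✗
Weak-case: standard lawyer gives 92 − 0 = 92; top litigator gives 124 − 41 = 83. Stays. ✓

No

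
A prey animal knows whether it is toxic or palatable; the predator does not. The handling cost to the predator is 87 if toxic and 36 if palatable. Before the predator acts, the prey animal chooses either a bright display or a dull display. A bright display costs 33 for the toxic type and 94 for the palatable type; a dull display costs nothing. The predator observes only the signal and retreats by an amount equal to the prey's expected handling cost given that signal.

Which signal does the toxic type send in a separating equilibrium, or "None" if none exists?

Try toxic → bright display, palatable → dull display:
  If types separate, bright display earns payment 87 and dull display earns 36.
  Toxic: bright display gives 87 − 33 = 54; dull display gives 36 − 0 = 36. No deviation. ✓
  Palatable: dull display gives 36 − 0 = 36; bright display gives 87 − 94 = -7. No deviation. ✓
Both hold — the toxic type sends bright display.

bright display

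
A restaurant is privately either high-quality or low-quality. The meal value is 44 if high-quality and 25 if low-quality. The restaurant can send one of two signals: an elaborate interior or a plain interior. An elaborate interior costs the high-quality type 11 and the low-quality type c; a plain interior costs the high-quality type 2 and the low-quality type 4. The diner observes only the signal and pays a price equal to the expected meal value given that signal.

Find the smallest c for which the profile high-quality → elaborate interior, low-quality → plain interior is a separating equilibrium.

Under separation: elaborate interior → high-quality (pays 44); plain interior → low-quality (pays 25).
High-quality: 44 − 11 = 33 ≥ 25 − 2 = 23. Holds regardless of c. ✓
Low-quality: 25 − 4 ≥ 44 − c, so c ≥ 44 − 21 = 23.

23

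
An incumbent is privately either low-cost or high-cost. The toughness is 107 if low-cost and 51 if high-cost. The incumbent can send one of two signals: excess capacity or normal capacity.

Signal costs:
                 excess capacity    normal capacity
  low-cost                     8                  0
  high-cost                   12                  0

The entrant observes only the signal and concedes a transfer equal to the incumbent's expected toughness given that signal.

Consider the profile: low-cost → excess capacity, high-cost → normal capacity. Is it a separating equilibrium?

No

Under separation the entrant infers type exactly: excess capacity → low-cost (pays 107), normal capacity → high-cost (pays 51).
Low-cost: excess capacity gives 107 − 8 = 99; normal capacity gives 51 − 0 = 51. No deviation. ✓
High-cost: normal capacity gives 51 − 0 = 51; excess capacity gives 107 − 12 = 95. Would deviate. ✗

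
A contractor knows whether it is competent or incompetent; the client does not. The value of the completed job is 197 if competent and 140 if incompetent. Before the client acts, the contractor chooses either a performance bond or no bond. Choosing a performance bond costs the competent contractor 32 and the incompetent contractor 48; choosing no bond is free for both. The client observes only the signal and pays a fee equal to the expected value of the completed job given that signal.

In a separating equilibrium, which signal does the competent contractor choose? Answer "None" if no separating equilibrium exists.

Try competent → bond, incompetent → no bond:
  If types separate, bond earns payment 197 and no bond earns 140.
  Competent: bond gives 197 − 32 = 165; no bond gives 140 − 0 = 140. No deviation. ✓
  Incompetent: no bond gives 140 − 0 = 140; bond gives 197 − 48 = 149. Would deviate. ✗
Try competent → no bond, incompetent → bond:
  If types separate, no bond earns payment 197 and bond earns 140.
  Competent: no bond gives 197 − 0 = 197; bond gives 140 − 32 = 108. No deviation. ✓
  Incompetent: bond gives 140 − 48 = 92; no bond gives 197 − 0 = 197. Would deviate. ✗
Neither assignment is incentive-compatible.

None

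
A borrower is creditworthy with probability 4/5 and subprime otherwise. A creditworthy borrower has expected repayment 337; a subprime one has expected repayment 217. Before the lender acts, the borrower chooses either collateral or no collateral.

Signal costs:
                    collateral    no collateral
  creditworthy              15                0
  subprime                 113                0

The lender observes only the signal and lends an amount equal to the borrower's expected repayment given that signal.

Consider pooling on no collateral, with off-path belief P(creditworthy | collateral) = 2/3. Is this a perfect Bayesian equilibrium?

On the equilibrium path (no collateral) the lender holds the prior 4/5 and pays 4/5·337 + 1/5·217 = 313. Off-path (collateral) belief 2/3 gives 2/3·337 + 1/3·217 = 297.
Creditworthy: no collateral gives 313 − 0 = 313; collateral gives 297 − 15 = 282. Stays. ✓
Subprime: no collateral gives 313 − 0 = 313; collateral gives 297 − 113 = 184. Stays. ✓
Beliefs are Bayes-consistent on-path and both types best-respond.

Yes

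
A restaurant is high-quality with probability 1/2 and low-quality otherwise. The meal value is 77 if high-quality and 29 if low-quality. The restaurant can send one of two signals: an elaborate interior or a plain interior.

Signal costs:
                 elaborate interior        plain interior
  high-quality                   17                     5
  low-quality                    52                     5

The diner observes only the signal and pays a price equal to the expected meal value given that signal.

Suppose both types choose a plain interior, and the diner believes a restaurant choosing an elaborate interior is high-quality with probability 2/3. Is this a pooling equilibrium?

Yes

At the pooled signal (plain interior) the diner holds the prior 1/2 and pays 1/2·77 + 1/2·29 = 53. Off-path (elaborate interior) belief 2/3 gives 2/3·77 + 1/3·29 = 61.
High-quality: plain interior gives 53 − 5 = 48; elaborate interior gives 61 − 17 = 44. Stays. ✓
Low-quality: plain interior gives 53 − 5 = 48; elaborate interior gives 61 − 52 = 9. Stays. ✓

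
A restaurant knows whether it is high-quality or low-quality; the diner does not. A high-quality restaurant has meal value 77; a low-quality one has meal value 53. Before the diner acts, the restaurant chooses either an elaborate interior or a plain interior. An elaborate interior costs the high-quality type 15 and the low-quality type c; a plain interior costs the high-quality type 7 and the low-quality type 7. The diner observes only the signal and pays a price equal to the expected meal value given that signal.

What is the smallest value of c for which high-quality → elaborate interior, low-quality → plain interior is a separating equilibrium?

31

Under separation: elaborate interior → high-quality (pays 77); plain interior → low-quality (pays 53).
High-quality: 77 − 15 = 62 ≥ 53 − 7 = 46. Holds regardless of c. ✓
Low-quality: 53 − 7 ≥ 77 − c, so c ≥ 77 − 46 = 31.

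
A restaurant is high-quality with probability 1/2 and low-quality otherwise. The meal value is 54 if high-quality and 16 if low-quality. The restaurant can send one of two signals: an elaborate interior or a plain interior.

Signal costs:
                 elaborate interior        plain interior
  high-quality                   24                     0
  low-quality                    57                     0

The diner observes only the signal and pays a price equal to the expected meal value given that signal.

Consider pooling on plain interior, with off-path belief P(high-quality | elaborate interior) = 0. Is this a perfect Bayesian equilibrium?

At the pooled signal (plain interior) the diner holds the prior 1/2 and pays 1/2·54 + 1/2·16 = 35. Off-path (elaborate interior) belief 0 gives 0·54 + 1·16 = 16.
High-quality: plain interior gives 35 − 0 = 35; elaborate interior gives 16 − 24 = -8. Stays. ✓
Low-quality: plain interior gives 35 − 0 = 35; elaborate interior gives 16 − 57 = -41. Stays. ✓

Yes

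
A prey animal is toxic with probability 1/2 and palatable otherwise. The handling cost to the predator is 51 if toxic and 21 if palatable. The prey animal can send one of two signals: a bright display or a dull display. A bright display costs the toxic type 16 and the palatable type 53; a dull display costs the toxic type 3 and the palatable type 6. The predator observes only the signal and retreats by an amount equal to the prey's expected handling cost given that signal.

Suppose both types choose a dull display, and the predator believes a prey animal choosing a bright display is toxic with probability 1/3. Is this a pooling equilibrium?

Yes

At the pooled signal (dull display) the predator holds the prior 1/2 and pays 1/2·51 + 1/2·21 = 36. Off-path (bright display) belief 1/3 gives 1/3·51 + 2/3·21 = 31.
Toxic: dull display gives 36 − 3 = 33; bright display gives 31 − 16 = 15. Stays. ✓
Palatable: dull display gives 36 − 6 = 30; bright display gives 31 − 53 = -22. Stays. ✓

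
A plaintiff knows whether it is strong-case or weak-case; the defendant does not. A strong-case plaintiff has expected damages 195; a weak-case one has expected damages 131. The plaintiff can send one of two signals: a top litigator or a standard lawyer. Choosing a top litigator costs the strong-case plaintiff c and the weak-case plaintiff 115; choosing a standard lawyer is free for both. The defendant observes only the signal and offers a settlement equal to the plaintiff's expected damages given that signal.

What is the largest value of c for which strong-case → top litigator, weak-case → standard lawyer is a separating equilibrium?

64

Under separation: top litigator → strong-case (pays 195); standard lawyer → weak-case (pays 131).
Weak-case: 131 − 0 = 131 ≥ 195 − 115 = 80. Holds regardless of c. ✓
Strong-case: 195 − c ≥ 131 − 0, so c ≤ 195 − 131 = 64.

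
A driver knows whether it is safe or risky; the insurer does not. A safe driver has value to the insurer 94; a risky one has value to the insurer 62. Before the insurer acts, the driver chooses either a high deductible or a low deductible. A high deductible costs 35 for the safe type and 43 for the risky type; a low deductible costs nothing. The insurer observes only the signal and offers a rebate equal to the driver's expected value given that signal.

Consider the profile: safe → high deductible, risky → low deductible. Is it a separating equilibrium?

No

If types separate, high deductible earns payment 94 and low deductible earns 62.
Safe: high deductible gives 94 − 35 = 59; low deductible gives 62 − 0 = 62. Would deviate. ✗
Risky: low deductible gives 62 − 0 = 62; high deductible gives 94 − 43 = 51. No deviation. ✓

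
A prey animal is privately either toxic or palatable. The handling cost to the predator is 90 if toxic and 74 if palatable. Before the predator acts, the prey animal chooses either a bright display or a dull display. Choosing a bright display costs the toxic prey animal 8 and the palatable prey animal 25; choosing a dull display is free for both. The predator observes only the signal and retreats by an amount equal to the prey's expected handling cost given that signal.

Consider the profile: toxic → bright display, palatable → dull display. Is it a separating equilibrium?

If types separate, bright display earns payment 90 and dull display earns 74.
Toxic: bright display gives 90 − 8 = 82; dull display gives 74 − 0 = 74. No deviation. ✓
Palatable: dull display gives 74 − 0 = 74; bright display gives 90 − 25 = 65. No deviation. ✓
Both incentive constraints hold.

Yes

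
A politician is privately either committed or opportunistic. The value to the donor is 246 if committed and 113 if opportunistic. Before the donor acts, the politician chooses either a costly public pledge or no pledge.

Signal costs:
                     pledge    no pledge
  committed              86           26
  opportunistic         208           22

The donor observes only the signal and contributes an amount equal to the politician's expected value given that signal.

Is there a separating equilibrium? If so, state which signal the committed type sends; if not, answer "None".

pledge

Try committed → pledge, opportunistic → no pledge:
  Under separation the donor infers type exactly: pledge → committed (pays 246), no pledge → opportunistic (pays 113).
  Committed: pledge gives 246 − 86 = 160; no pledge gives 113 − 26 = 87. No deviation. ✓
  Opportunistic: no pledge gives 113 − 22 = 91; pledge gives 246 − 208 = 38. No deviation. ✓
Both hold — the committed type sends pledge.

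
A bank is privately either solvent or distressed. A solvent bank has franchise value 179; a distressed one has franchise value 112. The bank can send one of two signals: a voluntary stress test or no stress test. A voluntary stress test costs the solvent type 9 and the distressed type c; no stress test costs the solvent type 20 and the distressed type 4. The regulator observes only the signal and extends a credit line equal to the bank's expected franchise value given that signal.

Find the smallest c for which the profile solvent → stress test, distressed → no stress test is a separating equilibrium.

71

Under separation: stress test → solvent (pays 179); no stress test → distressed (pays 112).
Solvent: 179 − 9 = 170 ≥ 112 − 20 = 92. Holds regardless of c. ✓
Distressed: 112 − 4 ≥ 179 − c, so c ≥ 179 − 108 = 71.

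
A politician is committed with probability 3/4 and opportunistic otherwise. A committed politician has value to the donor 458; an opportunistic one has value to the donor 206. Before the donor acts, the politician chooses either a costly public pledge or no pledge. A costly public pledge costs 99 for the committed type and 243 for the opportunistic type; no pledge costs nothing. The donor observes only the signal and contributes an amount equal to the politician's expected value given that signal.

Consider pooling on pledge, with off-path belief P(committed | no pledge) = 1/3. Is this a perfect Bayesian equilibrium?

No

At the pooled signal (pledge) the donor holds the prior 3/4 and pays 3/4·458 + 1/4·206 = 395. Off-path (no pledge) belief 1/3 gives 1/3·458 + 2/3·206 = 290.
Committed: pledge gives 395 − 99 = 296; no pledge gives 290 − 0 = 290. Stays. ✓
Opportunistic: pledge gives 395 − 243 = 152; no pledge gives 290 − 0 = 290. Deviates. ✗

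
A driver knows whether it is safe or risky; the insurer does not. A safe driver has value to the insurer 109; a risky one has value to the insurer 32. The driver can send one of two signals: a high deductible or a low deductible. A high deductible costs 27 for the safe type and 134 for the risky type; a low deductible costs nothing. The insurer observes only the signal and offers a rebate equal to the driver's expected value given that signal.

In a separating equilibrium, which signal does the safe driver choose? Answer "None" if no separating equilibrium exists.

high deductible

Try safe → high deductible, risky → low deductible:
  Under separation the insurer infers type exactly: high deductible → safe (pays 109), low deductible → risky (pays 32).
  Safe: high deductible gives 109 − 27 = 82; low deductible gives 32 − 0 = 32. No deviation. ✓
  Risky: low deductible gives 32 − 0 = 32; high deductible gives 109 − 134 = -25. No deviation. ✓
Both hold — the safe type sends high deductible.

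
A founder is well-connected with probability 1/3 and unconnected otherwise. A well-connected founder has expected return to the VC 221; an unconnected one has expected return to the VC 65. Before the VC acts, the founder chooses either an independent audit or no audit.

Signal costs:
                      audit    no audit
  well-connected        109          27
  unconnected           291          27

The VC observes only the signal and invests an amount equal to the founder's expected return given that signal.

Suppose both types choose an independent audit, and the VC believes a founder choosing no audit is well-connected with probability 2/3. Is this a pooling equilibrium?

No

On the equilibrium path (audit) the VC holds the prior 1/3 and pays 1/3·221 + 2/3·65 = 117. Off-path (no audit) belief 2/3 gives 2/3·221 + 1/3·65 = 169.
Well-connected: audit gives 117 − 109 = 8; no audit gives 169 − 27 = 142. Deviates. ✗
Unconnected: audit gives 117 − 291 = -174; no audit gives 169 − 27 = 142. Deviates. ✗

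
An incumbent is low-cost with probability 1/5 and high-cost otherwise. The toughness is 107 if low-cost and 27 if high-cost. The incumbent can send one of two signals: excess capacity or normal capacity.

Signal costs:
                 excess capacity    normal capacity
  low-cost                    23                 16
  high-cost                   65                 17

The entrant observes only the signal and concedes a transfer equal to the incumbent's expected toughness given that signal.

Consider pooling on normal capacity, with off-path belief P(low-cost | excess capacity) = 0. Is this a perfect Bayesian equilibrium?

On the equilibrium path (normal capacity) the entrant holds the prior 1/5 and pays 1/5·107 + 4/5·27 = 43. Off-path (excess capacity) belief 0 gives 0·107 + 1·27 = 27.
Low-cost: normal capacity gives 43 − 16 = 27; excess capacity gives 27 − 23 = 4. Stays. ✓
High-cost: normal capacity gives 43 − 17 = 26; excess capacity gives 27 − 65 = -38. Stays. ✓
Beliefs are Bayes-consistent on-path and both types best-respond.

Yes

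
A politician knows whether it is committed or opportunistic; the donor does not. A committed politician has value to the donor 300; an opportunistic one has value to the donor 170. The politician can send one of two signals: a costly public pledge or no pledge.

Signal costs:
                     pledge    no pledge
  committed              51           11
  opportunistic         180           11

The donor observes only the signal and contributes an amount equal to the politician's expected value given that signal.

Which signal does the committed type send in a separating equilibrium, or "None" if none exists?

pledge

Try committed → pledge, opportunistic → no pledge:
  If types separate, pledge earns payment 300 and no pledge earns 170.
  Committed: pledge gives 300 − 51 = 249; no pledge gives 170 − 11 = 159. No deviation. ✓
  Opportunistic: no pledge gives 170 − 11 = 159; pledge gives 300 − 180 = 120. No deviation. ✓
Both hold — the committed type sends pledge.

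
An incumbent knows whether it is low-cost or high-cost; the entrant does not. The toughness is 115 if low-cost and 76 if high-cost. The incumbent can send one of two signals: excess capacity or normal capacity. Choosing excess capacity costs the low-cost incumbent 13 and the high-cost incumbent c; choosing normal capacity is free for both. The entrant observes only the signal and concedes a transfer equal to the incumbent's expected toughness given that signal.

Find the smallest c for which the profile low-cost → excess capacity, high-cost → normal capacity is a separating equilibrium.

Under separation: excess capacity → low-cost (pays 115); normal capacity → high-cost (pays 76).
Low-cost: 115 − 13 = 102 ≥ 76 − 0 = 76. Holds regardless of c. ✓
High-cost: 76 − 0 ≥ 115 − c, so c ≥ 115 − 76 = 39.

39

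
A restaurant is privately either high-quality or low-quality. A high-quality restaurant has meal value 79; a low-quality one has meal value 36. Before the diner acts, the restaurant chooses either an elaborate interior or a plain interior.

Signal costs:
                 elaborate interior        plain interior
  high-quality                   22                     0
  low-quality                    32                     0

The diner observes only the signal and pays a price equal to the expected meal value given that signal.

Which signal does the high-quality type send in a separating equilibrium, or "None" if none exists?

Try high-quality → elaborate interior, low-quality → plain interior:
  Under separation the diner infers type exactly: elaborate interior → high-quality (pays 79), plain interior → low-quality (pays 36).
  High-quality: elaborate interior gives 79 − 22 = 57; plain interior gives 36 − 0 = 36. No deviation. ✓
  Low-quality: plain interior gives 36 − 0 = 36; elaborate interior gives 79 − 32 = 47. Would deviate. ✗
Try high-quality → plain interior, low-quality → elaborate interior:
  Under separation the diner infers type exactly: plain interior → high-quality (pays 79), elaborate interior → low-quality (pays 36).
  High-quality: plain interior gives 79 − 0 = 79; elaborate interior gives 36 − 22 = 14. No deviation. ✓
  Low-quality: elaborate interior gives 36 − 32 = 4; plain interior gives 79 − 0 = 79. Would deviate. ✗
Neither assignment is incentive-compatible.

None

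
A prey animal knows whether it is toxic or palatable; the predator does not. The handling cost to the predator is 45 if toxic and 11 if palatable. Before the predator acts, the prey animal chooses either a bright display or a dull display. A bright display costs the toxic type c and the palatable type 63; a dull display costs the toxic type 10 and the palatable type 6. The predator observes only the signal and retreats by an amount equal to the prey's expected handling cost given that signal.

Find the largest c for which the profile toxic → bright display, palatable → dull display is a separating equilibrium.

44

Under separation: bright display → toxic (pays 45); dull display → palatable (pays 11).
Palatable: 11 − 6 = 5 ≥ 45 − 63 = -18. Holds regardless of c. ✓
Toxic: 45 − c ≥ 11 − 10, so c ≤ 45 − 1 = 44.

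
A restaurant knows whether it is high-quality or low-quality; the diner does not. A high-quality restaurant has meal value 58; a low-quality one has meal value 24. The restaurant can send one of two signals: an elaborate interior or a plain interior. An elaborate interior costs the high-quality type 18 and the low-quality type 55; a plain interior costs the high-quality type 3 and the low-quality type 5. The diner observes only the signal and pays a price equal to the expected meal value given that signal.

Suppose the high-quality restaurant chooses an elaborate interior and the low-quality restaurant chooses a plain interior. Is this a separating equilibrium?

Yes

If types separate, elaborate interior earns payment 58 and plain interior earns 24.
High-quality: elaborate interior gives 58 − 18 = 40; plain interior gives 24 − 3 = 21. No deviation. ✓
Low-quality: plain interior gives 24 − 5 = 19; elaborate interior gives 58 − 55 = 3. No deviation. ✓
Both incentive constraints hold.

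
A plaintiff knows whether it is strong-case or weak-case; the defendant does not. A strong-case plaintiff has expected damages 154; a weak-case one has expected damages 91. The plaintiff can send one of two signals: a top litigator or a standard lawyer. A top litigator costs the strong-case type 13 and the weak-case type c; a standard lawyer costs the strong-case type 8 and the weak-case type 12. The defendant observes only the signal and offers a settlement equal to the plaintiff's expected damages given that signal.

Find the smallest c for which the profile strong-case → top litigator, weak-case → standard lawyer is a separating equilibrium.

75

Under separation: top litigator → strong-case (pays 154); standard lawyer → weak-case (pays 91).
Strong-case: 154 − 13 = 141 ≥ 91 − 8 = 83. Holds regardless of c. ✓
Weak-case: 91 − 12 ≥ 154 − c, so c ≥ 154 − 79 = 75.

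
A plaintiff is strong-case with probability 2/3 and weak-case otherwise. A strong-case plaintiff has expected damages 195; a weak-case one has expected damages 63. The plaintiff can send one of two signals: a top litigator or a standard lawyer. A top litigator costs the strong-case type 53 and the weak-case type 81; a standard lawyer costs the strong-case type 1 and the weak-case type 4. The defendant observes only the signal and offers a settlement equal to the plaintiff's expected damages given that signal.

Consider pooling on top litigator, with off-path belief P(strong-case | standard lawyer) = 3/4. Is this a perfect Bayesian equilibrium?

No

On the equilibrium path (top litigator) the defendant holds the prior 2/3 and pays 2/3·195 + 1/3·63 = 151. Off-path (standard lawyer) belief 3/4 gives 3/4·195 + 1/4·63 = 162.
Strong-case: top litigator gives 151 − 53 = 98; standard lawyer gives 162 − 1 = 161. Deviates. ✗
Weak-case: top litigator gives 151 − 81 = 70; standard lawyer gives 162 − 4 = 158. Deviates. ✗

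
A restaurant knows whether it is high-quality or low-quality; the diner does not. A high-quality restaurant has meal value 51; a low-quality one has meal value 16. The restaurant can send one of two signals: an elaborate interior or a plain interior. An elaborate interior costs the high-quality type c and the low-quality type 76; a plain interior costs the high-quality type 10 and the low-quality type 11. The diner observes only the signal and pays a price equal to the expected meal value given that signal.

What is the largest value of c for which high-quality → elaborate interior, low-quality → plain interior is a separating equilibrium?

45

Under separation: elaborate interior → high-quality (pays 51); plain interior → low-quality (pays 16).
Low-quality: 16 − 11 = 5 ≥ 51 − 76 = -25. Holds regardless of c. ✓
High-quality: 51 − c ≥ 16 − 10, so c ≤ 51 − 6 = 45.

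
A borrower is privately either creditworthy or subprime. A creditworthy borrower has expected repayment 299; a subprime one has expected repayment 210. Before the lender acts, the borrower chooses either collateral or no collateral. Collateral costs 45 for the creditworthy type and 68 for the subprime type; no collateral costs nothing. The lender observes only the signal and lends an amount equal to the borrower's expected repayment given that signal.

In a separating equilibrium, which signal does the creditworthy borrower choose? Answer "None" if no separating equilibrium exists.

Try creditworthy → collateral, subprime → no collateral:
  If types separate, collateral earns payment 299 and no collateral earns 210.
  Creditworthy: collateral gives 299 − 45 = 254; no collateral gives 210 − 0 = 210. No deviation. ✓
  Subprime: no collateral gives 210 − 0 = 210; collateral gives 299 − 68 = 231. Would deviate. ✗
Try creditworthy → no collateral, subprime → collateral:
  If types separate, no collateral earns payment 299 and collateral earns 210.
  Creditworthy: no collateral gives 299 − 0 = 299; collateral gives 210 − 45 = 165. No deviation. ✓
  Subprime: collateral gives 210 − 68 = 142; no collateral gives 299 − 0 = 299. Would deviate. ✗
Neither assignment is incentive-compatible.

None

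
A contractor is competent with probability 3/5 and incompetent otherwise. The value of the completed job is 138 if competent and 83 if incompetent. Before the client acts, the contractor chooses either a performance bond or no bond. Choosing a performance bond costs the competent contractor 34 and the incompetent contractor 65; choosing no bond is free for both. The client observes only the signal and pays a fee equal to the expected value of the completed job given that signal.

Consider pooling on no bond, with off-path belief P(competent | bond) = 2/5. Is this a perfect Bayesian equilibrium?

Yes

On the equilibrium path (no bond) the client holds the prior 3/5 and pays 3/5·138 + 2/5·83 = 116. Off-path (bond) belief 2/5 gives 2/5·138 + 3/5·83 = 105.
Competent: no bond gives 116 − 0 = 116; bond gives 105 − 34 = 71. Stays. ✓
Incompetent: no bond gives 116 − 0 = 116; bond gives 105 − 65 = 40. Stays. ✓
Beliefs are Bayes-consistent on-path and both types best-respond.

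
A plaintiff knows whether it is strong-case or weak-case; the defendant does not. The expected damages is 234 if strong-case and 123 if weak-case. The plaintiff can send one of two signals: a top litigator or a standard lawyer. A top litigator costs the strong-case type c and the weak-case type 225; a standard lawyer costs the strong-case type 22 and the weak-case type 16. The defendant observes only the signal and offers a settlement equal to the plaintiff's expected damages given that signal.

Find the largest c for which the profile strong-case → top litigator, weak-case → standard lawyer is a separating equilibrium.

133

Under separation: top litigator → strong-case (pays 234); standard lawyer → weak-case (pays 123).
Weak-case: 123 − 16 = 107 ≥ 234 − 225 = 9. Holds regardless of c. ✓
Strong-case: 234 − c ≥ 123 − 22, so c ≤ 234 − 101 = 133.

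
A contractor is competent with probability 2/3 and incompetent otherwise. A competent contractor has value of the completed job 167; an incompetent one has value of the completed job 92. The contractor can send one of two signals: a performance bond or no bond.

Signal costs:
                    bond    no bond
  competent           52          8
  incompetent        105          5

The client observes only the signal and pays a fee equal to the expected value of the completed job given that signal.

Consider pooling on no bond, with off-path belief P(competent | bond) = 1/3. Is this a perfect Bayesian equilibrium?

Yes

At the pooled signal (no bond) the client holds the prior 2/3 and pays 2/3·167 + 1/3·92 = 142. Off-path (bond) belief 1/3 gives 1/3·167 + 2/3·92 = 117.
Competent: no bond gives 142 − 8 = 134; bond gives 117 − 52 = 65. Stays. ✓
Incompetent: no bond gives 142 − 5 = 137; bond gives 117 − 105 = 12. Stays. ✓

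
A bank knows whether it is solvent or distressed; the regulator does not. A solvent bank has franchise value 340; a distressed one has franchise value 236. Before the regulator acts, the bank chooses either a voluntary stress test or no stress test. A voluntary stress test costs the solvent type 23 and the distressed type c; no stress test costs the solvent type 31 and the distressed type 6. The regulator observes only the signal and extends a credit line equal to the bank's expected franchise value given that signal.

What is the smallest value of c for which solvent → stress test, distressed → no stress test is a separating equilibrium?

110

Under separation: stress test → solvent (pays 340); no stress test → distressed (pays 236).
Solvent: 340 − 23 = 317 ≥ 236 − 31 = 205. Holds regardless of c. ✓
Distressed: 236 − 6 ≥ 340 − c, so c ≥ 340 − 230 = 110.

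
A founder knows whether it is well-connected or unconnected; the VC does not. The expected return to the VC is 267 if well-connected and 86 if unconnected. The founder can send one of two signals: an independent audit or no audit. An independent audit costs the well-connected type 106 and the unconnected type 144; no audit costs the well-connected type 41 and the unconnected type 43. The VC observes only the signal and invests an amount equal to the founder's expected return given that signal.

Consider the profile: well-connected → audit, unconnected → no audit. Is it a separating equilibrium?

No

If types separate, audit earns payment 267 and no audit earns 86.
Well-connected: audit gives 267 − 106 = 161; no audit gives 86 − 41 = 45. No deviation. ✓
Unconnected: no audit gives 86 − 43 = 43; audit gives 267 − 144 = 123. Would deviate. ✗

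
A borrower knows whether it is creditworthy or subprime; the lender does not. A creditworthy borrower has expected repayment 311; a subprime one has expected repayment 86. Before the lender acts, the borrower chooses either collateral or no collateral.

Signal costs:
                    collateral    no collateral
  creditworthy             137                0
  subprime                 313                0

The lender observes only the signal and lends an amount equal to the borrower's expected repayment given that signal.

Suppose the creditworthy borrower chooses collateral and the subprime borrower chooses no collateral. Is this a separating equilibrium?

Yes

If types separate, collateral earns payment 311 and no collateral earns 86.
Creditworthy: collateral gives 311 − 137 = 174; no collateral gives 86 − 0 = 86. No deviation. ✓
Subprime: no collateral gives 86 − 0 = 86; collateral gives 311 − 313 = -2. No deviation. ✓
Both incentive constraints hold.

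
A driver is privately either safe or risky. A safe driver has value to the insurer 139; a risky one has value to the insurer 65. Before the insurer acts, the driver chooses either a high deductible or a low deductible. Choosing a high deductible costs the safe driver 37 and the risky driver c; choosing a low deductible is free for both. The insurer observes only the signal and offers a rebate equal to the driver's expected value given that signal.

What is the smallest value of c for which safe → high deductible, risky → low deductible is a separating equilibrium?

74

Under separation: high deductible → safe (pays 139); low deductible → risky (pays 65).
Safe: 139 − 37 = 102 ≥ 65 − 0 = 65. Holds regardless of c. ✓
Risky: 65 − 0 ≥ 139 − c, so c ≥ 139 − 65 = 74.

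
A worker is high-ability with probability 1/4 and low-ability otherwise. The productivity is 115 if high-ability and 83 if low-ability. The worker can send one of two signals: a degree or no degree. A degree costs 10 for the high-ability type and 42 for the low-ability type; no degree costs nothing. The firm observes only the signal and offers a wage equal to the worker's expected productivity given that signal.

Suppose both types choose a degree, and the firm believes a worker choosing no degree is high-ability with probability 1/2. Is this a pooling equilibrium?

At the pooled signal (degree) the firm holds the prior 1/4 and pays 1/4·115 + 3/4·83 = 91. Off-path (no degree) belief 1/2 gives 1/2·115 + 1/2·83 = 99.
High-ability: degree gives 91 − 10 = 81; no degree gives 99 − 0 = 99. Deviates. ✗
Low-ability: degree gives 91 − 42 = 49; no degree gives 99 − 0 = 99. Deviates. ✗

No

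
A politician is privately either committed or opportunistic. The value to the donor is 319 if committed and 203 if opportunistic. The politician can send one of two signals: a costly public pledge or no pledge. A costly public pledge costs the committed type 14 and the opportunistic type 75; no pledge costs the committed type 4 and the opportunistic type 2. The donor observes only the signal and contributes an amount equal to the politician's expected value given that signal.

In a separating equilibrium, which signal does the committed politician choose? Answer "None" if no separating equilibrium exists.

Try committed → pledge, opportunistic → no pledge:
  If types separate, pledge earns payment 319 and no pledge earns 203.
  Committed: pledge gives 319 − 14 = 305; no pledge gives 203 − 4 = 199. No deviation. ✓
  Opportunistic: no pledge gives 203 − 2 = 201; pledge gives 319 − 75 = 244. Would deviate. ✗
Try committed → no pledge, opportunistic → pledge:
  If types separate, no pledge earns payment 319 and pledge earns 203.
  Committed: no pledge gives 319 − 4 = 315; pledge gives 203 − 14 = 189. No deviation. ✓
  Opportunistic: pledge gives 203 − 75 = 128; no pledge gives 319 − 2 = 317. Would deviate. ✗
Neither assignment is incentive-compatible.

None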